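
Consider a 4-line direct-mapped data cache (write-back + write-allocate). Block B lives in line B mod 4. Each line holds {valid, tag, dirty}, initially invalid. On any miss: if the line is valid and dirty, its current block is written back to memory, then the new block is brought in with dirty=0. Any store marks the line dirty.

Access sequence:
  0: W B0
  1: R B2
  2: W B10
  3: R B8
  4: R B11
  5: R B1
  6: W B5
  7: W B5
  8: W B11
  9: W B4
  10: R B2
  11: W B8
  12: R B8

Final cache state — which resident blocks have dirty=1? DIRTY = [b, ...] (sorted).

0: W B0 -> L0 miss  d=D]
1: R B2 -> L2 miss  d=-]
2: W B10 -> L2 miss  d=D]
3: R B8 -> L0 miss wb->B0  d=-]
4: R B11 -> L3 miss  d=-]
5: R B1 -> L1 miss  d=-]
6: W B5 -> L1 miss  d=D]
7: W B5 -> L1 hit  d=D]
8: W B11 -> L3 hit  d=D]
9: W B4 -> L0 miss  d=D]
10: R B2 -> L2 miss wb->B10  d=-]
11: W B8 -> L0 miss wb->B4  d=D]
12: R B8 -> L0 hit  d=D]

DIRTY = [5, 8, 11]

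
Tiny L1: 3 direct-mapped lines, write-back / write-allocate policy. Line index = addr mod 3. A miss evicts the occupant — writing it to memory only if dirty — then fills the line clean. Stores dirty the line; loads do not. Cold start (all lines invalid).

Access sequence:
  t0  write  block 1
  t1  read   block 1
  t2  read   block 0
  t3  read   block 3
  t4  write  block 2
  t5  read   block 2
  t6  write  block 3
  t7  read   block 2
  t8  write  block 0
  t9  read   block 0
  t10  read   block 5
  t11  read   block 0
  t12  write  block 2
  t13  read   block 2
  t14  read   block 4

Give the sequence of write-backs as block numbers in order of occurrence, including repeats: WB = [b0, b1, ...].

  0 | W B1 → L1 miss [D]
  1 | R B1 → L1 hit [D]
  2 | R B0 → L0 miss [-]
  3 | R B3 → L0 miss [-]
  4 | W B2 → L2 miss [D]
  5 | R B2 → L2 hit [D]
  6 | W B3 → L0 hit [D]
  7 | R B2 → L2 hit [D]
  8 | W B0 → L0 miss wb→B3 [D]
  9 | R B0 → L0 hit [D]
  10 | R B5 → L2 miss wb→B2 [-]
  11 | R B0 → L0 hit [D]
  12 | W B2 → L2 miss [D]
  13 | R B2 → L2 hit [D]
  14 | R B4 → L1 miss wb→B1 [-]

WB = [3, 2, 1]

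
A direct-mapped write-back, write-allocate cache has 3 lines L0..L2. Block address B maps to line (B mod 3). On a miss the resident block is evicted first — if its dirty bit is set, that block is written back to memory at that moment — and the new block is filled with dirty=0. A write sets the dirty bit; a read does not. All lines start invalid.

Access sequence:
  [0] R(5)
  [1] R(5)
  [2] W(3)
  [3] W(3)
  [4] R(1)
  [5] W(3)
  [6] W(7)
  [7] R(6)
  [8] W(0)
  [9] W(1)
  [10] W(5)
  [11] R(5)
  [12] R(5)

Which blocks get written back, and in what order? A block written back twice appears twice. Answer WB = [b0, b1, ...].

  0 | R B5 → L2 miss [-]
  1 | R B5 → L2 hit [-]
  2 | W B3 → L0 miss [D]
  3 | W B3 → L0 hit [D]
  4 | R B1 → L1 miss [-]
  5 | W B3 → L0 hit [D]
  6 | W B7 → L1 miss [D]
  7 | R B6 → L0 miss wb→B3 [-]
  8 | W B0 → L0 miss [D]
  9 | W B1 → L1 miss wb→B7 [D]
  10 | W B5 → L2 hit [D]
  11 | R B5 → L2 hit [D]
  12 | R B5 → L2 hit [D]

WB = [3, 7]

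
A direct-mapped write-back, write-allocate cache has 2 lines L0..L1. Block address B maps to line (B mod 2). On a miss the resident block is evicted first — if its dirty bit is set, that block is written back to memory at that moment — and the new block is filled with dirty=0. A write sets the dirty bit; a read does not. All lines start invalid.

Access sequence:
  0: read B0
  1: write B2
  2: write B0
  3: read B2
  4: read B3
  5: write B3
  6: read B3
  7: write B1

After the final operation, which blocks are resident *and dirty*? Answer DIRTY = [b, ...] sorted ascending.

DIRTY = [1]

  0 | R B0 → L0 miss [-]
  1 | W B2 → L0 miss [D]
  2 | W B0 → L0 miss wb→B2 [D]
  3 | R B2 → L0 miss wb→B0 [-]
  4 | R B3 → L1 miss [-]
  5 | W B3 → L1 hit [D]
  6 | R B3 → L1 hit [D]
  7 | W B1 → L1 miss wb→B3 [D]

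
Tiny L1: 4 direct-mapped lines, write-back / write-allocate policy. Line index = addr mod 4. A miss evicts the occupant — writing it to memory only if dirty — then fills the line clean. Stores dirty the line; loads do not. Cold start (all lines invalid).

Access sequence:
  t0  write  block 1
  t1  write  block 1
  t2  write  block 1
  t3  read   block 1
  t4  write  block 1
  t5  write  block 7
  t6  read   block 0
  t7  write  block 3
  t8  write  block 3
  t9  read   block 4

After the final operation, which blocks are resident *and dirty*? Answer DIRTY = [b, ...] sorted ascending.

DIRTY = [1, 3]

  0 | W B1 → L1 miss [D]
  1 | W B1 → L1 hit [D]
  2 | W B1 → L1 hit [D]
  3 | R B1 → L1 hit [D]
  4 | W B1 → L1 hit [D]
  5 | W B7 → L3 miss [D]
  6 | R B0 → L0 miss [-]
  7 | W B3 → L3 miss wb→B7 [D]
  8 | W B3 → L3 hit [D]
  9 | R B4 → L0 miss [-]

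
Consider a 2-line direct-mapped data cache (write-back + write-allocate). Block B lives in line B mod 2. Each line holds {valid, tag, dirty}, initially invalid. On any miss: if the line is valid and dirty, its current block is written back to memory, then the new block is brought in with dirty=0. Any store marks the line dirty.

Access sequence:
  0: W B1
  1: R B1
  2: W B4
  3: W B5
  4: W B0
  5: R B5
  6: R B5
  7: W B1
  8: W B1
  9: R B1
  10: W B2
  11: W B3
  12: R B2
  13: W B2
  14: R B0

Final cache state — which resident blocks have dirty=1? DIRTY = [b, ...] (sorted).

  0 | W B1 → L1 miss [D]
  1 | R B1 → L1 hit [D]
  2 | W B4 → L0 miss [D]
  3 | W B5 → L1 miss wb→B1 [D]
  4 | W B0 → L0 miss wb→B4 [D]
  5 | R B5 → L1 hit [D]
  6 | R B5 → L1 hit [D]
  7 | W B1 → L1 miss wb→B5 [D]
  8 | W B1 → L1 hit [D]
  9 | R B1 → L1 hit [D]
  10 | W B2 → L0 miss wb→B0 [D]
  11 | W B3 → L1 miss wb→B1 [D]
  12 | R B2 → L0 hit [D]
  13 | W B2 → L0 hit [D]
  14 | R B0 → L0 miss wb→B2 [-]

DIRTY = [3]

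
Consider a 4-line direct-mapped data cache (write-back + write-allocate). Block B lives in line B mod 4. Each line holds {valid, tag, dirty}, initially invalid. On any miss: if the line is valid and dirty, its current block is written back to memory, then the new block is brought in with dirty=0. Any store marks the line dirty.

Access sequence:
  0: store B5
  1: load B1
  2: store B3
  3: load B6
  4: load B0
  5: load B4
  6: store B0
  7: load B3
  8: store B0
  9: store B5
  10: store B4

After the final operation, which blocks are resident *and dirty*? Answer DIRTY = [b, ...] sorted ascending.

DIRTY = [3, 4, 5]

  0 | W B5 → L1 miss [D]
  1 | R B1 → L1 miss wb→B5 [-]
  2 | W B3 → L3 miss [D]
  3 | R B6 → L2 miss [-]
  4 | R B0 → L0 miss [-]
  5 | R B4 → L0 miss [-]
  6 | W B0 → L0 miss [D]
  7 | R B3 → L3 hit [D]
  8 | W B0 → L0 hit [D]
  9 | W B5 → L1 miss [D]
  10 | W B4 → L0 miss wb→B0 [D]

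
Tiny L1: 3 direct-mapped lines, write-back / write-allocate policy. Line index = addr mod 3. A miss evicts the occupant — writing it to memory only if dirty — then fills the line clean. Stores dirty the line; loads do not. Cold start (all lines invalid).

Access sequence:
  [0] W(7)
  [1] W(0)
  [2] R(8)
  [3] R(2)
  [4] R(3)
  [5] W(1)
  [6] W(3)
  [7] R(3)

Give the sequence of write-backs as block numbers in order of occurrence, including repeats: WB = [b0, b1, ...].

  0 | W B7 → L1 miss [D]
  1 | W B0 → L0 miss [D]
  2 | R B8 → L2 miss [-]
  3 | R B2 → L2 miss [-]
  4 | R B3 → L0 miss wb→B0 [-]
  5 | W B1 → L1 miss wb→B7 [D]
  6 | W B3 → L0 hit [D]
  7 | R B3 → L0 hit [D]

WB = [0, 7]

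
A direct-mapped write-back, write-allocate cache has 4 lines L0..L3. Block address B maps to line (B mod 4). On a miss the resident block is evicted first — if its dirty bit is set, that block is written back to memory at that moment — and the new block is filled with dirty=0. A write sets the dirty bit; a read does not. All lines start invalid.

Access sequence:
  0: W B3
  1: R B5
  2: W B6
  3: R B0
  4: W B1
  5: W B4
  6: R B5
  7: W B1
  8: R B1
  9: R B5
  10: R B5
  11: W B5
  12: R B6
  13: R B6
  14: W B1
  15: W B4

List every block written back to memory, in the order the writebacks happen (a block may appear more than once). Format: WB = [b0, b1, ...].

WB = [1, 1, 5]

0: W B3 -> L3 miss  d=D]
1: R B5 -> L1 miss  d=-]
2: W B6 -> L2 miss  d=D]
3: R B0 -> L0 miss  d=-]
4: W B1 -> L1 miss  d=D]
5: W B4 -> L0 miss  d=D]
6: R B5 -> L1 miss wb->B1  d=-]
7: W B1 -> L1 miss  d=D]
8: R B1 -> L1 hit  d=D]
9: R B5 -> L1 miss wb->B1  d=-]
10: R B5 -> L1 hit  d=-]
11: W B5 -> L1 hit  d=D]
12: R B6 -> L2 hit  d=D]
13: R B6 -> L2 hit  d=D]
14: W B1 -> L1 miss wb->B5  d=D]
15: W B4 -> L0 hit  d=D]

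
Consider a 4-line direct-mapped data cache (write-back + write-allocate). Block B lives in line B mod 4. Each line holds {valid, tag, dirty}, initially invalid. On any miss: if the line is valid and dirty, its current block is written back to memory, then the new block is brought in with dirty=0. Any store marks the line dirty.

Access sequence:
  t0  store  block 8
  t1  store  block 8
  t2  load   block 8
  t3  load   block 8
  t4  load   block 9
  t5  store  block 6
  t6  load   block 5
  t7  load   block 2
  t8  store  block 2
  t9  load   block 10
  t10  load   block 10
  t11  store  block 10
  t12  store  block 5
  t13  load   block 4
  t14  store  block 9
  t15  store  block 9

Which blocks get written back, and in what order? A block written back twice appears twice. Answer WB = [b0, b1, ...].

0: W B8 -> L0 miss  d=D]
1: W B8 -> L0 hit  d=D]
2: R B8 -> L0 hit  d=D]
3: R B8 -> L0 hit  d=D]
4: R B9 -> L1 miss  d=-]
5: W B6 -> L2 miss  d=D]
6: R B5 -> L1 miss  d=-]
7: R B2 -> L2 miss wb->B6  d=-]
8: W B2 -> L2 hit  d=D]
9: R B10 -> L2 miss wb->B2  d=-]
10: R B10 -> L2 hit  d=-]
11: W B10 -> L2 hit  d=D]
12: W B5 -> L1 hit  d=D]
13: R B4 -> L0 miss wb->B8  d=-]
14: W B9 -> L1 miss wb->B5  d=D]
15: W B9 -> L1 hit  d=D]

WB = [6, 2, 8, 5]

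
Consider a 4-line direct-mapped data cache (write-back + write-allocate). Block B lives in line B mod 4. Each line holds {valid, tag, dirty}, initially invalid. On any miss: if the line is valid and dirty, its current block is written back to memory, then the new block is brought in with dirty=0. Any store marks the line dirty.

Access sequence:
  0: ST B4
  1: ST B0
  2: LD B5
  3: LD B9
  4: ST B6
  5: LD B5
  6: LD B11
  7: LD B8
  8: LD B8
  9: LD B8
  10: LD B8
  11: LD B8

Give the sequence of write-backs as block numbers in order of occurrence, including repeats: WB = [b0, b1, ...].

WB = [4, 0]

0: W B4 → L0 miss [D]
1: W B0 → L0 miss wb→B4 [D]
2: R B5 → L1 miss [-]
3: R B9 → L1 miss [-]
4: W B6 → L2 miss [D]
5: R B5 → L1 miss [-]
6: R B11 → L3 miss [-]
7: R B8 → L0 miss wb→B0 [-]
8: R B8 → L0 hit [-]
9: R B8 → L0 hit [-]
10: R B8 → L0 hit [-]
11: R B8 → L0 hit [-]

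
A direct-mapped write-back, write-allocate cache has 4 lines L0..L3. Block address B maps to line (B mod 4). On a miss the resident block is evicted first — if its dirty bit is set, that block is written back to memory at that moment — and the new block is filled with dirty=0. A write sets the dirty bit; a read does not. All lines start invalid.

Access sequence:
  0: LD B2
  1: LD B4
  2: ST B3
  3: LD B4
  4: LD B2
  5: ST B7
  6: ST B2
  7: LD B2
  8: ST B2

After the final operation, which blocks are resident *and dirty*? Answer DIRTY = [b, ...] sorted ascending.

0: R B2 → L2 miss [-]
1: R B4 → L0 miss [-]
2: W B3 → L3 miss [D]
3: R B4 → L0 hit [-]
4: R B2 → L2 hit [-]
5: W B7 → L3 miss wb→B3 [D]
6: W B2 → L2 hit [D]
7: R B2 → L2 hit [D]
8: W B2 → L2 hit [D]

DIRTY = [2, 7]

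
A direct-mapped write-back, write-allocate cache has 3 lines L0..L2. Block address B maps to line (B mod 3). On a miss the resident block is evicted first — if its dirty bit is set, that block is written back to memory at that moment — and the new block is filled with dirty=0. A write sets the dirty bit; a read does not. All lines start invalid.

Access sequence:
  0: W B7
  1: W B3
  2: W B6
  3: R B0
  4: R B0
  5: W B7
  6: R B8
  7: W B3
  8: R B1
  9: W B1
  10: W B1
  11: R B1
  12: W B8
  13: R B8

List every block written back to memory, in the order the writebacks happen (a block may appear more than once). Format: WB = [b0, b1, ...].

WB = [3, 6, 7]

0: W B7 → L1 miss [D]
1: W B3 → L0 miss [D]
2: W B6 → L0 miss wb→B3 [D]
3: R B0 → L0 miss wb→B6 [-]
4: R B0 → L0 hit [-]
5: W B7 → L1 hit [D]
6: R B8 → L2 miss [-]
7: W B3 → L0 miss [D]
8: R B1 → L1 miss wb→B7 [-]
9: W B1 → L1 hit [D]
10: W B1 → L1 hit [D]
11: R B1 → L1 hit [D]
12: W B8 → L2 hit [D]
13: R B8 → L2 hit [D]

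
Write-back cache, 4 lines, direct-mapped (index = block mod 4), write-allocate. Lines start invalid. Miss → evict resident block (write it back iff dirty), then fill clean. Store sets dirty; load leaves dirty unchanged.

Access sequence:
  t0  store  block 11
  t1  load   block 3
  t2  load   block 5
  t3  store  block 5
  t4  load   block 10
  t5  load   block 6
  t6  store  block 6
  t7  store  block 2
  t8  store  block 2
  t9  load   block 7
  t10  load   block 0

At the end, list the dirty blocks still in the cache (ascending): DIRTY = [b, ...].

0: W B11 → L3 miss [D]
1: R B3 → L3 miss wb→B11 [-]
2: R B5 → L1 miss [-]
3: W B5 → L1 hit [D]
4: R B10 → L2 miss [-]
5: R B6 → L2 miss [-]
6: W B6 → L2 hit [D]
7: W B2 → L2 miss wb→B6 [D]
8: W B2 → L2 hit [D]
9: R B7 → L3 miss [-]
10: R B0 → L0 miss [-]

DIRTY = [2, 5]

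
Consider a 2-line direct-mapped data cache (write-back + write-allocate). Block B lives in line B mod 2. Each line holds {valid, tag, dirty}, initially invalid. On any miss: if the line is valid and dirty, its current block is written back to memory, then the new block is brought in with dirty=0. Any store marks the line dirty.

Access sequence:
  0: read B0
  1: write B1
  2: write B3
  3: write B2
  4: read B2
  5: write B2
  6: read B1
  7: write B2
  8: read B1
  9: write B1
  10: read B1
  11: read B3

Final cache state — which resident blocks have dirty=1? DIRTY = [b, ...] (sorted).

  0 | R B0 → L0 miss [-]
  1 | W B1 → L1 miss [D]
  2 | W B3 → L1 miss wb→B1 [D]
  3 | W B2 → L0 miss [D]
  4 | R B2 → L0 hit [D]
  5 | W B2 → L0 hit [D]
  6 | R B1 → L1 miss wb→B3 [-]
  7 | W B2 → L0 hit [D]
  8 | R B1 → L1 hit [-]
  9 | W B1 → L1 hit [D]
  10 | R B1 → L1 hit [D]
  11 | R B3 → L1 miss wb→B1 [-]

DIRTY = [2]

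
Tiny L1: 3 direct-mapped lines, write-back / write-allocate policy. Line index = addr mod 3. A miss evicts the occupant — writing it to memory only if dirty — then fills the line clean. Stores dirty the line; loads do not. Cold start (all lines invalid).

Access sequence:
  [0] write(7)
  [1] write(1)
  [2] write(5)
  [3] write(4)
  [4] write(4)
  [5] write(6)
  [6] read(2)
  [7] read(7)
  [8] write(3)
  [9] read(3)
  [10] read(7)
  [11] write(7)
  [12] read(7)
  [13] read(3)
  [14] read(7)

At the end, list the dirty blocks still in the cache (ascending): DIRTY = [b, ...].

DIRTY = [3, 7]

  0 | W B7 → L1 miss [D]
  1 | W B1 → L1 miss wb→B7 [D]
  2 | W B5 → L2 miss [D]
  3 | W B4 → L1 miss wb→B1 [D]
  4 | W B4 → L1 hit [D]
  5 | W B6 → L0 miss [D]
  6 | R B2 → L2 miss wb→B5 [-]
  7 | R B7 → L1 miss wb→B4 [-]
  8 | W B3 → L0 miss wb→B6 [D]
  9 | R B3 → L0 hit [D]
  10 | R B7 → L1 hit [-]
  11 | W B7 → L1 hit [D]
  12 | R B7 → L1 hit [D]
  13 | R B3 → L0 hit [D]
  14 | R B7 → L1 hit [D]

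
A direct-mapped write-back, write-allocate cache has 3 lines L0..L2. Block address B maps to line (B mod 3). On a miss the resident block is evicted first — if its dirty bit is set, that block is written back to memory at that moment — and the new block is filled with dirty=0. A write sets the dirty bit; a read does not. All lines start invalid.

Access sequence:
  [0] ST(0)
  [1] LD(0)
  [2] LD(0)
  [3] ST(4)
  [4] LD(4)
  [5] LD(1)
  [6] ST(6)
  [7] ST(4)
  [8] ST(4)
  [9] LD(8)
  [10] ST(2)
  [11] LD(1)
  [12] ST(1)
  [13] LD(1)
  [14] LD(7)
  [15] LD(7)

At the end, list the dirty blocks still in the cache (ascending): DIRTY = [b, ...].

DIRTY = [2, 6]

0: W B0 -> L0 miss  d=D]
1: R B0 -> L0 hit  d=D]
2: R B0 -> L0 hit  d=D]
3: W B4 -> L1 miss  d=D]
4: R B4 -> L1 hit  d=D]
5: R B1 -> L1 miss wb->B4  d=-]
6: W B6 -> L0 miss wb->B0  d=D]
7: W B4 -> L1 miss  d=D]
8: W B4 -> L1 hit  d=D]
9: R B8 -> L2 miss  d=-]
10: W B2 -> L2 miss  d=D]
11: R B1 -> L1 miss wb->B4  d=-]
12: W B1 -> L1 hit  d=D]
13: R B1 -> L1 hit  d=D]
14: R B7 -> L1 miss wb->B1  d=-]
15: R B7 -> L1 hit  d=-]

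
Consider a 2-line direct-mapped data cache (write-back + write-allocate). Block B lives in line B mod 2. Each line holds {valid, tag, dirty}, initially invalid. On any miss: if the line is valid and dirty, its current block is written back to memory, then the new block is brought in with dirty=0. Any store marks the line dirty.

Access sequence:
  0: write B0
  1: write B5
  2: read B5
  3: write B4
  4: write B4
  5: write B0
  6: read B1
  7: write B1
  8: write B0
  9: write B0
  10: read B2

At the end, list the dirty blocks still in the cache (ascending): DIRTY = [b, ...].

DIRTY = [1]

  0 | W B0 → L0 miss [D]
  1 | W B5 → L1 miss [D]
  2 | R B5 → L1 hit [D]
  3 | W B4 → L0 miss wb→B0 [D]
  4 | W B4 → L0 hit [D]
  5 | W B0 → L0 miss wb→B4 [D]
  6 | R B1 → L1 miss wb→B5 [-]
  7 | W B1 → L1 hit [D]
  8 | W B0 → L0 hit [D]
  9 | W B0 → L0 hit [D]
  10 | R B2 → L0 miss wb→B0 [-]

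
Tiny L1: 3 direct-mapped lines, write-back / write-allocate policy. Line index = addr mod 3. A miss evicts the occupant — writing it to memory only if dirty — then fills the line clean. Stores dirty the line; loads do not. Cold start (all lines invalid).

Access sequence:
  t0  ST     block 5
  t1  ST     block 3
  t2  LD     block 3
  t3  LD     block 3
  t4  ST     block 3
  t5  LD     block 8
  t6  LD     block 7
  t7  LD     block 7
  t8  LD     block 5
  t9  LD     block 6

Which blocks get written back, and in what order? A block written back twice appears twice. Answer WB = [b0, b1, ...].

WB = [5, 3]

  0 | W B5 → L2 miss [D]
  1 | W B3 → L0 miss [D]
  2 | R B3 → L0 hit [D]
  3 | R B3 → L0 hit [D]
  4 | W B3 → L0 hit [D]
  5 | R B8 → L2 miss wb→B5 [-]
  6 | R B7 → L1 miss [-]
  7 | R B7 → L1 hit [-]
  8 | R B5 → L2 miss [-]
  9 | R B6 → L0 miss wb→B3 [-]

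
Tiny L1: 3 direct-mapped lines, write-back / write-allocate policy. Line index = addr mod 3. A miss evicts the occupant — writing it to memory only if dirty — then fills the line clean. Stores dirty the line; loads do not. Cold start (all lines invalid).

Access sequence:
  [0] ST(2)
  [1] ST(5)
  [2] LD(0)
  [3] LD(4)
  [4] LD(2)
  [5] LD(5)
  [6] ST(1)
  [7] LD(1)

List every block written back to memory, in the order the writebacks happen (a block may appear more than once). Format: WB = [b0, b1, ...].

WB = [2, 5]

0: W B2 -> L2 miss  d=D]
1: W B5 -> L2 miss wb->B2  d=D]
2: R B0 -> L0 miss  d=-]
3: R B4 -> L1 miss  d=-]
4: R B2 -> L2 miss wb->B5  d=-]
5: R B5 -> L2 miss  d=-]
6: W B1 -> L1 miss  d=D]
7: R B1 -> L1 hit  d=D]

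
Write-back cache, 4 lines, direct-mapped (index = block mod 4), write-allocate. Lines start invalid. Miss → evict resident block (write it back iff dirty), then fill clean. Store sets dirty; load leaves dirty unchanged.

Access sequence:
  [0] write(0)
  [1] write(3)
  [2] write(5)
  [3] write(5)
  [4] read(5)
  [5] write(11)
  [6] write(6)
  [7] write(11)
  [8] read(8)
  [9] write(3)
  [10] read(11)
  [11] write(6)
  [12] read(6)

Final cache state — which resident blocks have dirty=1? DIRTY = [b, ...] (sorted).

  0 | W B0 → L0 miss [D]
  1 | W B3 → L3 miss [D]
  2 | W B5 → L1 miss [D]
  3 | W B5 → L1 hit [D]
  4 | R B5 → L1 hit [D]
  5 | W B11 → L3 miss wb→B3 [D]
  6 | W B6 → L2 miss [D]
  7 | W B11 → L3 hit [D]
  8 | R B8 → L0 miss wb→B0 [-]
  9 | W B3 → L3 miss wb→B11 [D]
  10 | R B11 → L3 miss wb→B3 [-]
  11 | W B6 → L2 hit [D]
  12 | R B6 → L2 hit [D]

DIRTY = [5, 6]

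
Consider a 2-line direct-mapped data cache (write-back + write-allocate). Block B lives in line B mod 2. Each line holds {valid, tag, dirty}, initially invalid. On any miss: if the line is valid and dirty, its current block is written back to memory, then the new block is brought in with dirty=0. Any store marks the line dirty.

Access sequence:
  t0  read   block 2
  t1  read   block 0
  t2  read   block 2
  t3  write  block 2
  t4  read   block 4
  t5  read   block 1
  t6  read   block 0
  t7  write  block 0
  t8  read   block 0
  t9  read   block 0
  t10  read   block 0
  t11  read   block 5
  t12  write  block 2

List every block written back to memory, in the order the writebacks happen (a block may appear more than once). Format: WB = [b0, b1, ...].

  0 | R B2 → L0 miss [-]
  1 | R B0 → L0 miss [-]
  2 | R B2 → L0 miss [-]
  3 | W B2 → L0 hit [D]
  4 | R B4 → L0 miss wb→B2 [-]
  5 | R B1 → L1 miss [-]
  6 | R B0 → L0 miss [-]
  7 | W B0 → L0 hit [D]
  8 | R B0 → L0 hit [D]
  9 | R B0 → L0 hit [D]
  10 | R B0 → L0 hit [D]
  11 | R B5 → L1 miss [-]
  12 | W B2 → L0 miss wb→B0 [D]

WB = [2, 0]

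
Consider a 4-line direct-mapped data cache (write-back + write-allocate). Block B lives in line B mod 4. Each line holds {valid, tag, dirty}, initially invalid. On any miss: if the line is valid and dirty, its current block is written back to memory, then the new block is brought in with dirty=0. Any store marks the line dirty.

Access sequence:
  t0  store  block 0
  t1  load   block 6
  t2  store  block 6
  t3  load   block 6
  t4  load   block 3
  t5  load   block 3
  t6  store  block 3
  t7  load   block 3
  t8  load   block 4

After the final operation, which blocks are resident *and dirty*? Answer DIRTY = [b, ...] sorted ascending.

DIRTY = [3, 6]

0: W B0 → L0 miss [D]
1: R B6 → L2 miss [-]
2: W B6 → L2 hit [D]
3: R B6 → L2 hit [D]
4: R B3 → L3 miss [-]
5: R B3 → L3 hit [-]
6: W B3 → L3 hit [D]
7: R B3 → L3 hit [D]
8: R B4 → L0 miss wb→B0 [-]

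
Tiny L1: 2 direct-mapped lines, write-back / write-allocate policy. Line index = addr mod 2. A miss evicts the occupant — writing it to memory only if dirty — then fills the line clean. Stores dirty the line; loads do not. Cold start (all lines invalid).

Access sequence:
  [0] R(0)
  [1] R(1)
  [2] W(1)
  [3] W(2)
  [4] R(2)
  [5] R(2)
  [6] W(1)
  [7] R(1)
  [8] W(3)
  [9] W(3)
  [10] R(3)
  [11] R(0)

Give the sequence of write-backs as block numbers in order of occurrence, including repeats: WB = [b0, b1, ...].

0: R B0 -> L0 miss  d=-]
1: R B1 -> L1 miss  d=-]
2: W B1 -> L1 hit  d=D]
3: W B2 -> L0 miss  d=D]
4: R B2 -> L0 hit  d=D]
5: R B2 -> L0 hit  d=D]
6: W B1 -> L1 hit  d=D]
7: R B1 -> L1 hit  d=D]
8: W B3 -> L1 miss wb->B1  d=D]
9: W B3 -> L1 hit  d=D]
10: R B3 -> L1 hit  d=D]
11: R B0 -> L0 miss wb->B2  d=-]

WB = [1, 2]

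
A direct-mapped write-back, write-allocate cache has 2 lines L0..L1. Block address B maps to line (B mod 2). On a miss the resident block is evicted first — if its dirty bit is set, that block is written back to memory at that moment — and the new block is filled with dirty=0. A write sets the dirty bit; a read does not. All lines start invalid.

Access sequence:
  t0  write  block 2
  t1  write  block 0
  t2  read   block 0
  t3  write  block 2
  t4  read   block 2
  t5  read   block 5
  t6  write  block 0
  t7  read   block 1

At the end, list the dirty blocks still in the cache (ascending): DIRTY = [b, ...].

0: W B2 -> L0 miss  d=D]
1: W B0 -> L0 miss wb->B2  d=D]
2: R B0 -> L0 hit  d=D]
3: W B2 -> L0 miss wb->B0  d=D]
4: R B2 -> L0 hit  d=D]
5: R B5 -> L1 miss  d=-]
6: W B0 -> L0 miss wb->B2  d=D]
7: R B1 -> L1 miss  d=-]

DIRTY = [0]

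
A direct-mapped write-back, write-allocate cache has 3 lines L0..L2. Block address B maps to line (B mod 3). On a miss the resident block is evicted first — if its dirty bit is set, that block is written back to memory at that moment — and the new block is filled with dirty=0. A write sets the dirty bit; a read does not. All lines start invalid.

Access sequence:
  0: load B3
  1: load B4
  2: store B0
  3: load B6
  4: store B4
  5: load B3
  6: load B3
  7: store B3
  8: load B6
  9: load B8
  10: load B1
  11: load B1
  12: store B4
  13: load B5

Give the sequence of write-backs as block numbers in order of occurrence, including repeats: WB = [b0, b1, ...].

  0 | R B3 → L0 miss [-]
  1 | R B4 → L1 miss [-]
  2 | W B0 → L0 miss [D]
  3 | R B6 → L0 miss wb→B0 [-]
  4 | W B4 → L1 hit [D]
  5 | R B3 → L0 miss [-]
  6 | R B3 → L0 hit [-]
  7 | W B3 → L0 hit [D]
  8 | R B6 → L0 miss wb→B3 [-]
  9 | R B8 → L2 miss [-]
  10 | R B1 → L1 miss wb→B4 [-]
  11 | R B1 → L1 hit [-]
  12 | W B4 → L1 miss [D]
  13 | R B5 → L2 miss [-]

WB = [0, 3, 4]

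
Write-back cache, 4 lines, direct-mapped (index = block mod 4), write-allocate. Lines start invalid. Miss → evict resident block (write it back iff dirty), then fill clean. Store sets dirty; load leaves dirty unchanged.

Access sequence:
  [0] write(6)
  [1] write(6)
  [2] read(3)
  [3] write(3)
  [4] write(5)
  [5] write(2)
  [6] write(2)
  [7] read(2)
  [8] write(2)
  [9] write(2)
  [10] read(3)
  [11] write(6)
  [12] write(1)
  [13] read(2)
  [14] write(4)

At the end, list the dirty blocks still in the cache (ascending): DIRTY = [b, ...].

  0 | W B6 → L2 miss [D]
  1 | W B6 → L2 hit [D]
  2 | R B3 → L3 miss [-]
  3 | W B3 → L3 hit [D]
  4 | W B5 → L1 miss [D]
  5 | W B2 → L2 miss wb→B6 [D]
  6 | W B2 → L2 hit [D]
  7 | R B2 → L2 hit [D]
  8 | W B2 → L2 hit [D]
  9 | W B2 → L2 hit [D]
  10 | R B3 → L3 hit [D]
  11 | W B6 → L2 miss wb→B2 [D]
  12 | W B1 → L1 miss wb→B5 [D]
  13 | R B2 → L2 miss wb→B6 [-]
  14 | W B4 → L0 miss [D]

DIRTY = [1, 3, 4]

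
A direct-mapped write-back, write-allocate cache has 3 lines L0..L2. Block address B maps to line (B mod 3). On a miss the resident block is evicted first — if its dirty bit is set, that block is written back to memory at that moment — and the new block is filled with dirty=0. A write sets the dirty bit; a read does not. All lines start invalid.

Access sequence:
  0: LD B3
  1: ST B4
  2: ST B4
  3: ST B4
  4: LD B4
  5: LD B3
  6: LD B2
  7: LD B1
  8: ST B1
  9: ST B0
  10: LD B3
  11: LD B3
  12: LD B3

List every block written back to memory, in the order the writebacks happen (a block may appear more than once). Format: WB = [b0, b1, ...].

0: R B3 -> L0 miss  d=-]
1: W B4 -> L1 miss  d=D]
2: W B4 -> L1 hit  d=D]
3: W B4 -> L1 hit  d=D]
4: R B4 -> L1 hit  d=D]
5: R B3 -> L0 hit  d=-]
6: R B2 -> L2 miss  d=-]
7: R B1 -> L1 miss wb->B4  d=-]
8: W B1 -> L1 hit  d=D]
9: W B0 -> L0 miss  d=D]
10: R B3 -> L0 miss wb->B0  d=-]
11: R B3 -> L0 hit  d=-]
12: R B3 -> L0 hit  d=-]

WB = [4, 0]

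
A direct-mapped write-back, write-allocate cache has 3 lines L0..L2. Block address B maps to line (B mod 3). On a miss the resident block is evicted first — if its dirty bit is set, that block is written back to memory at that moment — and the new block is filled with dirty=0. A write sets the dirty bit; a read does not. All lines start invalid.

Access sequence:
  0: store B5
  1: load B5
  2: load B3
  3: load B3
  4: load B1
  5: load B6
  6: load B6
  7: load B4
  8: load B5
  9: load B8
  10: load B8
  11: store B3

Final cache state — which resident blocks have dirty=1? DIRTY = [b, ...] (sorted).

DIRTY = [3]

0: W B5 -> L2 miss  d=D]
1: R B5 -> L2 hit  d=D]
2: R B3 -> L0 miss  d=-]
3: R B3 -> L0 hit  d=-]
4: R B1 -> L1 miss  d=-]
5: R B6 -> L0 miss  d=-]
6: R B6 -> L0 hit  d=-]
7: R B4 -> L1 miss  d=-]
8: R B5 -> L2 hit  d=D]
9: R B8 -> L2 miss wb->B5  d=-]
10: R B8 -> L2 hit  d=-]
11: W B3 -> L0 miss  d=D]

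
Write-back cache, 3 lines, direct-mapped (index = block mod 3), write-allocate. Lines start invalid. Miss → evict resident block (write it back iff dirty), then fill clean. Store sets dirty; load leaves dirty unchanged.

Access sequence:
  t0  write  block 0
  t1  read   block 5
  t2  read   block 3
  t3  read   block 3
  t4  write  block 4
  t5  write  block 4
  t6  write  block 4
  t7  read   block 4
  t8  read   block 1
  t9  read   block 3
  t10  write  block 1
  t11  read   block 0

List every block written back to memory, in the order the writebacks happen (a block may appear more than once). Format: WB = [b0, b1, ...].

0: W B0 → L0 miss [D]
1: R B5 → L2 miss [-]
2: R B3 → L0 miss wb→B0 [-]
3: R B3 → L0 hit [-]
4: W B4 → L1 miss [D]
5: W B4 → L1 hit [D]
6: W B4 → L1 hit [D]
7: R B4 → L1 hit [D]
8: R B1 → L1 miss wb→B4 [-]
9: R B3 → L0 hit [-]
10: W B1 → L1 hit [D]
11: R B0 → L0 miss [-]

WB = [0, 4]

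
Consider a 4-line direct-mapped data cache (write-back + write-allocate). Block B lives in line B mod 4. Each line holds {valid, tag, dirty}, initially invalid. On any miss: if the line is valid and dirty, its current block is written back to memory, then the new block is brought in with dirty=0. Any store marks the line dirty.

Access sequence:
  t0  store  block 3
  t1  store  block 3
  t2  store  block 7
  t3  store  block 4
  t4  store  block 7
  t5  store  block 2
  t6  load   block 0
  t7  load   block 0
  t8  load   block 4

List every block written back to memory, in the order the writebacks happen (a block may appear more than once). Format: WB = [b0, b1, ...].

0: W B3 -> L3 miss  d=D]
1: W B3 -> L3 hit  d=D]
2: W B7 -> L3 miss wb->B3  d=D]
3: W B4 -> L0 miss  d=D]
4: W B7 -> L3 hit  d=D]
5: W B2 -> L2 miss  d=D]
6: R B0 -> L0 miss wb->B4  d=-]
7: R B0 -> L0 hit  d=-]
8: R B4 -> L0 miss  d=-]

WB = [3, 4]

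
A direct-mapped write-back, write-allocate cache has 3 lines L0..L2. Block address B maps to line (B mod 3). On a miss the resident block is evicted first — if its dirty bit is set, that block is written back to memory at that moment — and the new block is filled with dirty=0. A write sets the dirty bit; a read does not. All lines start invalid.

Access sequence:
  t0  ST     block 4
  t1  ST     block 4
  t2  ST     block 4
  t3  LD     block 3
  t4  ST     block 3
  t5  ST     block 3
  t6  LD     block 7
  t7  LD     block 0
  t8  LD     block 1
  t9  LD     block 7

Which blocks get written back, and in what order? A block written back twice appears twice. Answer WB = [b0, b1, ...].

0: W B4 → L1 miss [D]
1: W B4 → L1 hit [D]
2: W B4 → L1 hit [D]
3: R B3 → L0 miss [-]
4: W B3 → L0 hit [D]
5: W B3 → L0 hit [D]
6: R B7 → L1 miss wb→B4 [-]
7: R B0 → L0 miss wb→B3 [-]
8: R B1 → L1 miss [-]
9: R B7 → L1 miss [-]

WB = [4, 3]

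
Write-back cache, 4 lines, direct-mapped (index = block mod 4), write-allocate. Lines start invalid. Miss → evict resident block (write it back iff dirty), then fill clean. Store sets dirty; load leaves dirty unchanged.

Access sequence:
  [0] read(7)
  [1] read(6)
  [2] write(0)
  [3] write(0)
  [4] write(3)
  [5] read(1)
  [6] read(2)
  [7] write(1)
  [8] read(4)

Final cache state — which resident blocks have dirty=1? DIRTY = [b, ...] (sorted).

0: R B7 -> L3 miss  d=-]
1: R B6 -> L2 miss  d=-]
2: W B0 -> L0 miss  d=D]
3: W B0 -> L0 hit  d=D]
4: W B3 -> L3 miss  d=D]
5: R B1 -> L1 miss  d=-]
6: R B2 -> L2 miss  d=-]
7: W B1 -> L1 hit  d=D]
8: R B4 -> L0 miss wb->B0  d=-]

DIRTY = [1, 3]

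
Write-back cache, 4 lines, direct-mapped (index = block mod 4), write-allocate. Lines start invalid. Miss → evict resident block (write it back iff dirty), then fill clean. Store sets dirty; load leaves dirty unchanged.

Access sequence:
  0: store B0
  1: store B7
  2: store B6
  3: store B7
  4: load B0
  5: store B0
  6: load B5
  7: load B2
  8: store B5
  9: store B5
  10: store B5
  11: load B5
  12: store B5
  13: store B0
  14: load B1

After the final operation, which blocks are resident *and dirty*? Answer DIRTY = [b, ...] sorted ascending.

0: W B0 -> L0 miss  d=D]
1: W B7 -> L3 miss  d=D]
2: W B6 -> L2 miss  d=D]
3: W B7 -> L3 hit  d=D]
4: R B0 -> L0 hit  d=D]
5: W B0 -> L0 hit  d=D]
6: R B5 -> L1 miss  d=-]
7: R B2 -> L2 miss wb->B6  d=-]
8: W B5 -> L1 hit  d=D]
9: W B5 -> L1 hit  d=D]
10: W B5 -> L1 hit  d=D]
11: R B5 -> L1 hit  d=D]
12: W B5 -> L1 hit  d=D]
13: W B0 -> L0 hit  d=D]
14: R B1 -> L1 miss wb->B5  d=-]

DIRTY = [0, 7]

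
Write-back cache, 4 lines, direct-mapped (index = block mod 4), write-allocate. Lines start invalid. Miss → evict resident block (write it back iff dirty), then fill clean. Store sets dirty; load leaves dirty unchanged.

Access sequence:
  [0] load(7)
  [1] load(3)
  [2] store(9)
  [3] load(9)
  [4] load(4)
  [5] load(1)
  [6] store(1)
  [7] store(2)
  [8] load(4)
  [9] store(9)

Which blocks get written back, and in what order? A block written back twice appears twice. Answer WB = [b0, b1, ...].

WB = [9, 1]

0: R B7 → L3 miss [-]
1: R B3 → L3 miss [-]
2: W B9 → L1 miss [D]
3: R B9 → L1 hit [D]
4: R B4 → L0 miss [-]
5: R B1 → L1 miss wb→B9 [-]
6: W B1 → L1 hit [D]
7: W B2 → L2 miss [D]
8: R B4 → L0 hit [-]
9: W B9 → L1 miss wb→B1 [D]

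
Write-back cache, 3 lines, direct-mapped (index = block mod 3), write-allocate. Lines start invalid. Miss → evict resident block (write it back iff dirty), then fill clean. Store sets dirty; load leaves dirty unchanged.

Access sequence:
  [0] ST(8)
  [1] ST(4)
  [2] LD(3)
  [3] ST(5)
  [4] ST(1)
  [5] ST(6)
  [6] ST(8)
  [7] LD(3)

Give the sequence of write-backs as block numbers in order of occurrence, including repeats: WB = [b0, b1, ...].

WB = [8, 4, 5, 6]

  0 | W B8 → L2 miss [D]
  1 | W B4 → L1 miss [D]
  2 | R B3 → L0 miss [-]
  3 | W B5 → L2 miss wb→B8 [D]
  4 | W B1 → L1 miss wb→B4 [D]
  5 | W B6 → L0 miss [D]
  6 | W B8 → L2 miss wb→B5 [D]
  7 | R B3 → L0 miss wb→B6 [-]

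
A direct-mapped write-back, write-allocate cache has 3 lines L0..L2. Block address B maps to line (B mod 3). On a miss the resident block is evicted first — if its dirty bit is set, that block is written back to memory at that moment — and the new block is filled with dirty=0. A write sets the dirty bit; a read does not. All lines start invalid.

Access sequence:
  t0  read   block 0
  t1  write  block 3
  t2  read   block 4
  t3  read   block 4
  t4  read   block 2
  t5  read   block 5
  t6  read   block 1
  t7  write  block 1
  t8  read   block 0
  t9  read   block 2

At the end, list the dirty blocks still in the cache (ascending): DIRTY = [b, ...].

  0 | R B0 → L0 miss [-]
  1 | W B3 → L0 miss [D]
  2 | R B4 → L1 miss [-]
  3 | R B4 → L1 hit [-]
  4 | R B2 → L2 miss [-]
  5 | R B5 → L2 miss [-]
  6 | R B1 → L1 miss [-]
  7 | W B1 → L1 hit [D]
  8 | R B0 → L0 miss wb→B3 [-]
  9 | R B2 → L2 miss [-]

DIRTY = [1]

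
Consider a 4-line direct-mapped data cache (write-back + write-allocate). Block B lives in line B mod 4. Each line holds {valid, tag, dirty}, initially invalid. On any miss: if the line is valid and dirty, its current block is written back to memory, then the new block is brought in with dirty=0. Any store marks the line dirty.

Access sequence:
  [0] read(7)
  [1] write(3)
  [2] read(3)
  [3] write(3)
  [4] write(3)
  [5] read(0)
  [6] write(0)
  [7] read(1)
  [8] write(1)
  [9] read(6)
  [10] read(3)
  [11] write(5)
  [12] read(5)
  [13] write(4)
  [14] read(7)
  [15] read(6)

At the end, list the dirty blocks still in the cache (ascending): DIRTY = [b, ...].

0: R B7 -> L3 miss  d=-]
1: W B3 -> L3 miss  d=D]
2: R B3 -> L3 hit  d=D]
3: W B3 -> L3 hit  d=D]
4: W B3 -> L3 hit  d=D]
5: R B0 -> L0 miss  d=-]
6: W B0 -> L0 hit  d=D]
7: R B1 -> L1 miss  d=-]
8: W B1 -> L1 hit  d=D]
9: R B6 -> L2 miss  d=-]
10: R B3 -> L3 hit  d=D]
11: W B5 -> L1 miss wb->B1  d=D]
12: R B5 -> L1 hit  d=D]
13: W B4 -> L0 miss wb->B0  d=D]
14: R B7 -> L3 miss wb->B3  d=-]
15: R B6 -> L2 hit  d=-]

DIRTY = [4, 5]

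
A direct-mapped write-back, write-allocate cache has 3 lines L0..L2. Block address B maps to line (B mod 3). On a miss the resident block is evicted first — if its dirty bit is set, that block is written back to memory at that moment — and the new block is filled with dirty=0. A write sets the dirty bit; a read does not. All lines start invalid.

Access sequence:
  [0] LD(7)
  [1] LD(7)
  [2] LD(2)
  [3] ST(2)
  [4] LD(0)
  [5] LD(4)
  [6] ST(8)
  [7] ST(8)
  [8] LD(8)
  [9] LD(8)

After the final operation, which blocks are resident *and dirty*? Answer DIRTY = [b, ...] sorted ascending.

0: R B7 -> L1 miss  d=-]
1: R B7 -> L1 hit  d=-]
2: R B2 -> L2 miss  d=-]
3: W B2 -> L2 hit  d=D]
4: R B0 -> L0 miss  d=-]
5: R B4 -> L1 miss  d=-]
6: W B8 -> L2 miss wb->B2  d=D]
7: W B8 -> L2 hit  d=D]
8: R B8 -> L2 hit  d=D]
9: R B8 -> L2 hit  d=D]

DIRTY = [8]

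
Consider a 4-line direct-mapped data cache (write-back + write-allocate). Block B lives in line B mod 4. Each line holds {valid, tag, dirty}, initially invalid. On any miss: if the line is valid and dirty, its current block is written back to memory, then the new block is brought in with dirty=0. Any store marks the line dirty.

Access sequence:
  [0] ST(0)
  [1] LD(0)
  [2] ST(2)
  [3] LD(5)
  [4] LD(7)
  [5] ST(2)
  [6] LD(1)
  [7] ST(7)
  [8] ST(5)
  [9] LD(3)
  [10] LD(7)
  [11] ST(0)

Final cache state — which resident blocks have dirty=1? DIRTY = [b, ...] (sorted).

DIRTY = [0, 2, 5]

0: W B0 -> L0 miss  d=D]
1: R B0 -> L0 hit  d=D]
2: W B2 -> L2 miss  d=D]
3: R B5 -> L1 miss  d=-]
4: R B7 -> L3 miss  d=-]
5: W B2 -> L2 hit  d=D]
6: R B1 -> L1 miss  d=-]
7: W B7 -> L3 hit  d=D]
8: W B5 -> L1 miss  d=D]
9: R B3 -> L3 miss wb->B7  d=-]
10: R B7 -> L3 miss  d=-]
11: W B0 -> L0 hit  d=D]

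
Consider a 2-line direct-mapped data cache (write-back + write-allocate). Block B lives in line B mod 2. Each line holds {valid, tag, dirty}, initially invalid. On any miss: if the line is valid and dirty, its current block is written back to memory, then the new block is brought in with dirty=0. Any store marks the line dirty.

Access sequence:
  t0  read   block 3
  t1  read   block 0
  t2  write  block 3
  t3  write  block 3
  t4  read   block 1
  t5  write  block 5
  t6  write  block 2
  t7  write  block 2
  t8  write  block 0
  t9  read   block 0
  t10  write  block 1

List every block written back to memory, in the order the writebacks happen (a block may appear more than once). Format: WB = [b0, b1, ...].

WB = [3, 2, 5]

0: R B3 -> L1 miss  d=-]
1: R B0 -> L0 miss  d=-]
2: W B3 -> L1 hit  d=D]
3: W B3 -> L1 hit  d=D]
4: R B1 -> L1 miss wb->B3  d=-]
5: W B5 -> L1 miss  d=D]
6: W B2 -> L0 miss  d=D]
7: W B2 -> L0 hit  d=D]
8: W B0 -> L0 miss wb->B2  d=D]
9: R B0 -> L0 hit  d=D]
10: W B1 -> L1 miss wb->B5  d=D]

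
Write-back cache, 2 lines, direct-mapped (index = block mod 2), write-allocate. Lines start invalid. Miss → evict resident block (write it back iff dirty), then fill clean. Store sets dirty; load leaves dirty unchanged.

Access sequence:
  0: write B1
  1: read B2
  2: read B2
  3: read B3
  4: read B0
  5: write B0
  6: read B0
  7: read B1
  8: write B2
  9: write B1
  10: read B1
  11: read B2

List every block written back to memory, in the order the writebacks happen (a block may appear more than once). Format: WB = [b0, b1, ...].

0: W B1 -> L1 miss  d=D]
1: R B2 -> L0 miss  d=-]
2: R B2 -> L0 hit  d=-]
3: R B3 -> L1 miss wb->B1  d=-]
4: R B0 -> L0 miss  d=-]
5: W B0 -> L0 hit  d=D]
6: R B0 -> L0 hit  d=D]
7: R B1 -> L1 miss  d=-]
8: W B2 -> L0 miss wb->B0  d=D]
9: W B1 -> L1 hit  d=D]
10: R B1 -> L1 hit  d=D]
11: R B2 -> L0 hit  d=D]

WB = [1, 0]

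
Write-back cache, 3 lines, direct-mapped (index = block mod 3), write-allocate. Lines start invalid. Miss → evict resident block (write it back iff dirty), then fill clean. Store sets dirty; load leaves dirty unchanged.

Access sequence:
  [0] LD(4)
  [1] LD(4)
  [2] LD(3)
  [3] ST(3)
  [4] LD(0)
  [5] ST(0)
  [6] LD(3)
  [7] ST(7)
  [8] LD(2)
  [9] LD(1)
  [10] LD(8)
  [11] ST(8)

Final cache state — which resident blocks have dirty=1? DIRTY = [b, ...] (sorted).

DIRTY = [8]

0: R B4 → L1 miss [-]
1: R B4 → L1 hit [-]
2: R B3 → L0 miss [-]
3: W B3 → L0 hit [D]
4: R B0 → L0 miss wb→B3 [-]
5: W B0 → L0 hit [D]
6: R B3 → L0 miss wb→B0 [-]
7: W B7 → L1 miss [D]
8: R B2 → L2 miss [-]
9: R B1 → L1 miss wb→B7 [-]
10: R B8 → L2 miss [-]
11: W B8 → L2 hit [D]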